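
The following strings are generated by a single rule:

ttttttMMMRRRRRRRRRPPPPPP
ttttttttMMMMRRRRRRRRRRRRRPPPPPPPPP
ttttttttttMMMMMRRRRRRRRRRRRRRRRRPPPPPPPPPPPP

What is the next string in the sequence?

Reading off run lengths: t runs 6, 8, 10; M runs 3, 4, 5; R runs 9, 13, 17; P runs 6, 9, 12 — each is linear in n, where the shown terms are n = 2, 3, 4.
Setting n = 5 gives 12, 6, 21, 15 characters in each block.

ttttttttttttMMMMMMRRRRRRRRRRRRRRRRRRRRRPPPPPPPPPPPPPPP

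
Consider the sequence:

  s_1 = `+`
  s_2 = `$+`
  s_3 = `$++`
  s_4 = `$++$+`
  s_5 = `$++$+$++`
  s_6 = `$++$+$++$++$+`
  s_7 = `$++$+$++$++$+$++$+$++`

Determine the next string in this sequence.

$++$+$++$++$+$++$+$++$++$+$++$++$+

Each term (from the third on) is the previous term followed by the one before it: term 3 = $+·+ = $++.
The next term joins $++$+$++$++$+$++$+$++ and $++$+$++$++$+.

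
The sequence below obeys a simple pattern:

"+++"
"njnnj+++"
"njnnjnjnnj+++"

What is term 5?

Every step adds njnnj at the front: s(k+1) = njnnj·s(k).
From njnnjnjnnj+++, 2 further steps: njnnjnjnnj+++ → njnnjnjnnjnjnnj+++ → (answer).

njnnjnjnnjnjnnjnjnnj+++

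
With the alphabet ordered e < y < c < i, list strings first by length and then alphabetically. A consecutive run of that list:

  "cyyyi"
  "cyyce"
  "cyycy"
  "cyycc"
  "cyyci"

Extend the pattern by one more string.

Find the rightmost character of cyyci below i, bump it to the next letter, and reset everything to its right to e.

cyyie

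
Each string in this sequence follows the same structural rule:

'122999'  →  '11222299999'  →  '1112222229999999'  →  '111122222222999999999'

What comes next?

11111222222222299999999999

The n-th term is n 1's then 2n 2's then 2n+1 9's (n = 1, 2, …).
At n = 5 the blocks have lengths 5, 10, 11.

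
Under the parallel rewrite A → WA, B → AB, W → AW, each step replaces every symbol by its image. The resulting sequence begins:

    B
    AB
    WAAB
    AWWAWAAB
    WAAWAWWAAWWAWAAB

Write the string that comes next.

Rewriting the 16 symbols of WAAWAWWAAWWAWAAB one by one yields AW WA WA AW WA AW AW WA WA AW AW WA AW WA WA AB; concatenated:

AWWAWAAWWAAWAWWAWAAWAWWAAWWAWAAB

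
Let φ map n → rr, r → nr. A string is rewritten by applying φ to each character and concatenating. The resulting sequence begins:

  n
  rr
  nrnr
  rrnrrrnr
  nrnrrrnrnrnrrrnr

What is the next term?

rrnrrrnrnrnrrrnrrrnrrrnrnrnrrrnr

φ(nrnrrrnrnrnrrrnr) expands symbol-by-symbol to rr nr rr nr nr nr rr nr rr nr rr nr nr nr rr nr; joining the 16 pieces gives the next term.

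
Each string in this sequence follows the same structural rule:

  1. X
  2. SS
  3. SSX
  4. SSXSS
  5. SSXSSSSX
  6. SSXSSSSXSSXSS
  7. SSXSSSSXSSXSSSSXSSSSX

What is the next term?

SSXSSSSXSSXSSSSXSSSSXSSXSSSSXSSXSS

Each term (from the third on) is the previous term followed by the one before it: term 3 = SS·X = SSX.
The next term joins SSXSSSSXSSXSSSSXSSSSX and SSXSSSSXSSXSS.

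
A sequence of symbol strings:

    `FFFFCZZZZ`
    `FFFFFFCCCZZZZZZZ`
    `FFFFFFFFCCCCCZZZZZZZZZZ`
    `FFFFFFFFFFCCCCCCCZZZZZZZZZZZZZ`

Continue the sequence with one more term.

The n-th term is 2n+2 F's then 2n-1 C's then 3n+1 Z's (n = 1, 2, …).
Setting n = 5 gives 12, 9, 16 characters in each block.

FFFFFFFFFFFFCCCCCCCCCZZZZZZZZZZZZZZZZ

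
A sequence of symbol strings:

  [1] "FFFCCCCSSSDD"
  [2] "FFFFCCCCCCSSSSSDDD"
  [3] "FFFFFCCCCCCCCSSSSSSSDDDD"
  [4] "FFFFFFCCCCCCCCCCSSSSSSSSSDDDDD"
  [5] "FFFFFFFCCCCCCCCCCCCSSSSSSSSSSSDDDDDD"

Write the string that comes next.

The n-th term is n+2 F's then 2n+2 C's then 2n+1 S's then n+1 D's (n = 1, 2, …).
Setting n = 6 gives 8, 14, 13, 7 characters in each block.

FFFFFFFFCCCCCCCCCCCCCCSSSSSSSSSSSSSDDDDDDD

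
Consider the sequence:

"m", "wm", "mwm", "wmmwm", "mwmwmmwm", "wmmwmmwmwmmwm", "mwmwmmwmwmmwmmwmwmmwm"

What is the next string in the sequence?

This is a Fibonacci-style word recurrence s(k) = s(k−2)·s(k−1): e.g. m·wm = mwm.
So term 8 is wmmwmmwmwmmwm·mwmwmmwmwmmwmmwmwmmwm.

wmmwmmwmwmmwmmwmwmmwmwmmwmmwmwmmwm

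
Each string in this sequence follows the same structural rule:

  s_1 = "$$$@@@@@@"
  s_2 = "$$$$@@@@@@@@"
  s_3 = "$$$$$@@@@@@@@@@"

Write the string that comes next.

$$$$$$@@@@@@@@@@@@

Reading off run lengths: $ runs 3, 4, 5; @ runs 6, 8, 10 — each is linear in n, where the shown terms are n = 3, 4, 5.
Setting n = 6 gives 6, 12 characters in each block.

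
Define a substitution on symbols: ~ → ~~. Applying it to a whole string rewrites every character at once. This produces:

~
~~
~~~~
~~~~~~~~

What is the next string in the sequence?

~~~~~~~~~~~~~~~~

Rewriting each symbol of ~~~~~~~~: ~→~~, ~→~~, ~→~~, ~→~~, ~→~~, ~→~~, ~→~~, ~→~~, which concatenates to ~~ ~~ ~~ ~~ ~~ ~~ ~~ ~~.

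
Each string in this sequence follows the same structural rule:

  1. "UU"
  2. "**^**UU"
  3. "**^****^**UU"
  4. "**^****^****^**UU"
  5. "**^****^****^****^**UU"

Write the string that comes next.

The strings grow by a fixed prefix **^** each time.
Applying this once more to **^****^****^****^**UU:

**^****^****^****^****^**UU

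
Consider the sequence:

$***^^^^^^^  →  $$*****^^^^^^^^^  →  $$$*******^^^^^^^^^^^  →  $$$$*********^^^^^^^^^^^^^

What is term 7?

$$$$$$$***************^^^^^^^^^^^^^^^^^^^

The n-th term is n-1 $'s then 2n-1 *'s then 2n+3 ^'s, where the shown terms are n = 2, 3, 4, 5.
At n = 8 the blocks have lengths 7, 15, 19.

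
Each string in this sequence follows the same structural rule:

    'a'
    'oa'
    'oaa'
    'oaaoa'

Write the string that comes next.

oaaoaoaa

From term 3 onward, concatenate the last term with the second-to-last: oa·a = oaa, oaa·oa = oaaoa, …
Continuing: oaaoa · oaa gives term 5.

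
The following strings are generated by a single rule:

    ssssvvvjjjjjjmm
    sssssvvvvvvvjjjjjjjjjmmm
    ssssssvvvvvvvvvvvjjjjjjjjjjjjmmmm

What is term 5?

Term n consists of n+3 s's, followed by 4n-1 v's, followed by 3n+3 j's, followed by n+1 m's (n = 1, 2, …).
At n = 5 the blocks have lengths 8, 19, 18, 6.

ssssssssvvvvvvvvvvvvvvvvvvvjjjjjjjjjjjjjjjjjjmmmmmm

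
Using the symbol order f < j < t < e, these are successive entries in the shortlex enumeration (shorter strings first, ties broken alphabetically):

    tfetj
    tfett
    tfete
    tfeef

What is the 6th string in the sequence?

tfeet

Advancing 2 positions from tfeef through tfeef → tfeej reaches term 6.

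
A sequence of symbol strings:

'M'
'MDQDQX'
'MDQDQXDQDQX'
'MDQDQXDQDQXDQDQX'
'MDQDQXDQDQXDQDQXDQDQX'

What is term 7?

MDQDQXDQDQXDQDQXDQDQXDQDQXDQDQX

Every step adds DQDQX to the end: s(k+1) = s(k)·DQDQX.
From MDQDQXDQDQXDQDQXDQDQX, 2 further steps: MDQDQXDQDQXDQDQXDQDQX → MDQDQXDQDQXDQDQXDQDQXDQDQX → (answer).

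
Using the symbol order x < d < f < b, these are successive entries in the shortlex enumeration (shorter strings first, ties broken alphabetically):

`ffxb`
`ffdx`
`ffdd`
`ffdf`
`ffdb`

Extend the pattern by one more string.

Find the rightmost character of ffdb below b, bump it to the next letter, and reset everything to its right to x.

fffx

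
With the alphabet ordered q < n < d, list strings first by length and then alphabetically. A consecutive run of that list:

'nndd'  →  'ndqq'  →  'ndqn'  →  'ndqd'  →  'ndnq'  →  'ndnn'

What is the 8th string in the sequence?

nddq

Continuing the enumeration 2 steps past ndnn: ndnn → ndnd → (answer).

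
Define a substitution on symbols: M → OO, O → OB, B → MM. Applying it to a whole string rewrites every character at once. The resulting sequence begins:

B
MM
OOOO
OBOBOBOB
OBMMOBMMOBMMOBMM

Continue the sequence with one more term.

Applying the rule to each of the 16 symbols of OBMMOBMMOBMMOBMM gives the pieces OB MM OO OO OB MM OO OO OB MM OO OO OB MM OO OO, which concatenate to the answer.

OBMMOOOOOBMMOOOOOBMMOOOOOBMMOOOO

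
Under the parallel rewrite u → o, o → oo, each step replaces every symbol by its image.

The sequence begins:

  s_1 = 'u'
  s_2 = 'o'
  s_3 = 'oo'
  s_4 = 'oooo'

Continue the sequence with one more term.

oooooooo

Rewriting each symbol of oooo: o→oo, o→oo, o→oo, o→oo, which concatenates to oo oo oo oo.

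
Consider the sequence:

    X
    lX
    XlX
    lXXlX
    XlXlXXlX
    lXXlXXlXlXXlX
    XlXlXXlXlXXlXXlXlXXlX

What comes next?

lXXlXXlXlXXlXXlXlXXlXlXXlXXlXlXXlX

Each term (from the third on) is the two preceding terms concatenated in order: term 3 = X·lX = XlX.
The next term joins lXXlXXlXlXXlX and XlXlXXlXlXXlXXlXlXXlX.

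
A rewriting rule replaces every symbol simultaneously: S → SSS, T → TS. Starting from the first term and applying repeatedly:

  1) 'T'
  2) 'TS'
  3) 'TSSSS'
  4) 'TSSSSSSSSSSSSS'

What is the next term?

Rewriting the 14 symbols of TSSSSSSSSSSSSS one by one yields TS SSS SSS SSS SSS SSS SSS SSS SSS SSS SSS SSS SSS SSS; concatenated:

TSSSSSSSSSSSSSSSSSSSSSSSSSSSSSSSSSSSSSSSS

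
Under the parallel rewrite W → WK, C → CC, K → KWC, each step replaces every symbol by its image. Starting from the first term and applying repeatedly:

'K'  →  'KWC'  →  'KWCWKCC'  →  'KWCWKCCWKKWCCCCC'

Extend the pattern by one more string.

Rewriting the 16 symbols of KWCWKCCWKKWCCCCC one by one yields KWC WK CC WK KWC CC CC WK KWC KWC WK CC CC CC CC CC; concatenated:

KWCWKCCWKKWCCCCCWKKWCKWCWKCCCCCCCCCC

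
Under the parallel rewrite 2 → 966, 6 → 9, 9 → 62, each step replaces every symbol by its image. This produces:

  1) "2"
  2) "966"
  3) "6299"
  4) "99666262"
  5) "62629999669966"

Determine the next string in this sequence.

Applying the rule to each of the 14 symbols of 62629999669966 gives the pieces 9 966 9 966 62 62 62 62 9 9 62 62 9 9, which concatenate to the answer.

996699666262626299626299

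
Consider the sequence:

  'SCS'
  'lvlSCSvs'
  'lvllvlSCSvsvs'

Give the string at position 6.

Every step adds lvl to the front and vs to the end of the previous string.
From lvllvlSCSvsvs, 3 further steps: lvllvlSCSvsvs → lvllvllvlSCSvsvsvs → lvllvllvllvlSCSvsvsvsvs → (answer).

lvllvllvllvllvlSCSvsvsvsvsvs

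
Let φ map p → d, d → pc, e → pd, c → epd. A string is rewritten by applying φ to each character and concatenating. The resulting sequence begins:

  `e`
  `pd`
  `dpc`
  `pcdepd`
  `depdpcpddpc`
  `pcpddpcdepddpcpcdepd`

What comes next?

Rewriting the 20 symbols of pcpddpcdepddpcpcdepd one by one yields d epd d pc pc d epd pc pd d pc pc d epd d epd pc pd d pc; concatenated:

depddpcpcdepdpcpddpcpcdepddepdpcpddpc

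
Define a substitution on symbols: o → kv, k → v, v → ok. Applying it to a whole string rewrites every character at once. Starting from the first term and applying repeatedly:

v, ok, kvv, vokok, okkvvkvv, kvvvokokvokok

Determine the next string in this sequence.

vokokokkvvkvvokkvvkvv

Applying the rule to each of the 13 symbols of kvvvokokvokok gives the pieces v ok ok ok kv v kv v ok kv v kv v, which concatenate to the answer.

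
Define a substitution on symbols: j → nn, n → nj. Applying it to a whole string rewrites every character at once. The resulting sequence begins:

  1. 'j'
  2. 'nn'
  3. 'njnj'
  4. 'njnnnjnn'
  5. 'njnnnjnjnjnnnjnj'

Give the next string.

φ(njnnnjnjnjnnnjnj) expands symbol-by-symbol to nj nn nj nj nj nn nj nn nj nn nj nj nj nn nj nn; joining the 16 pieces gives the next term.

njnnnjnjnjnnnjnnnjnnnjnjnjnnnjnn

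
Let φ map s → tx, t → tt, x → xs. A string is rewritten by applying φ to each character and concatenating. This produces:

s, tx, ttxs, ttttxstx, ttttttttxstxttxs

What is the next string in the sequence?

ttttttttttttttttxstxttxsttttxstx

Replace each of the 16 characters of ttttttttxstxttxs in place — tt tt tt tt tt tt tt tt xs tx tt xs tt tt xs tx — and concatenate.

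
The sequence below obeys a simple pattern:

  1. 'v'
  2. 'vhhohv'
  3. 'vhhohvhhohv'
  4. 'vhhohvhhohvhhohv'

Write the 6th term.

The strings grow by a fixed suffix hhohv each time.
From vhhohvhhohvhhohv, 2 further steps: vhhohvhhohvhhohv → vhhohvhhohvhhohvhhohv → (answer).

vhhohvhhohvhhohvhhohvhhohv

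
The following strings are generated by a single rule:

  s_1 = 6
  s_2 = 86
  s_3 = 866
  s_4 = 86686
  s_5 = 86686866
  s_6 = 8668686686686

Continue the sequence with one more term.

866868668668686686866

Each term (from the third on) is the previous term followed by the one before it: term 3 = 86·6 = 866.
The next term joins 8668686686686 and 86686866.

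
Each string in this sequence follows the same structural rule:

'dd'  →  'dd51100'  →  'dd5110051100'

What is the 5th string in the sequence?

Each term is the previous one with 51100 appended.
From dd5110051100, 2 further steps: dd5110051100 → dd511005110051100 → (answer).

dd51100511005110051100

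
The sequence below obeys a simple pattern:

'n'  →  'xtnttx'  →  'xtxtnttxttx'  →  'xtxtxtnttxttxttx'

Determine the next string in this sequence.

Every step adds xt to the front and ttx to the end of the previous string.
Applying this once more to xtxtxtnttxttxttx:

xtxtxtxtnttxttxttxttx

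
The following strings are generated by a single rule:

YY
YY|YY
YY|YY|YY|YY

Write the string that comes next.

s(k+1) = s(k)·|·s(k) — each term doubles the last with '|' between the halves.
So the next term is two copies of YY|YY|YY|YY with '|' between the halves.

YY|YY|YY|YY|YY|YY|YY|YY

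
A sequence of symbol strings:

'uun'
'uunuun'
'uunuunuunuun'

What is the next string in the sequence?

Every step duplicates the string.
So the next term is two copies of uunuunuunuun.

uunuunuunuunuunuunuunuun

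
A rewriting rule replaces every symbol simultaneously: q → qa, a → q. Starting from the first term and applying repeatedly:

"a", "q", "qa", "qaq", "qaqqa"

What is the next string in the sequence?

qaqqaqaq

Apply φ to qaqqa symbol by symbol: q→qa, a→q, q→qa, q→qa, a→q; joined: qa q qa qa q.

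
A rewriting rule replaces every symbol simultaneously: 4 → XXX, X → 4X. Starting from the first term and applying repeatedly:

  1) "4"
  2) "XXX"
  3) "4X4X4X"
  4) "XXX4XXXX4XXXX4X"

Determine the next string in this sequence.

Applying the rule to each of the 15 symbols of XXX4XXXX4XXXX4X gives the pieces 4X 4X 4X XXX 4X 4X 4X 4X XXX 4X 4X 4X 4X XXX 4X, which concatenate to the answer.

4X4X4XXXX4X4X4X4XXXX4X4X4X4XXXX4X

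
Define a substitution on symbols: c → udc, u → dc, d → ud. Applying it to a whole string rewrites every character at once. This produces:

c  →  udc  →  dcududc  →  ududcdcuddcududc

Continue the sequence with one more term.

dcuddcududcududcdcudududcdcuddcududc

Replace each of the 16 characters of ududcdcuddcududc in place — dc ud dc ud udc ud udc dc ud ud udc dc ud dc ud udc — and concatenate.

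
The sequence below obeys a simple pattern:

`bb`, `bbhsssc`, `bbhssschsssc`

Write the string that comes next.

The strings grow by a fixed suffix hsssc each time.
So the next term is bbhssschsssc·hsssc.

bbhssschssschsssc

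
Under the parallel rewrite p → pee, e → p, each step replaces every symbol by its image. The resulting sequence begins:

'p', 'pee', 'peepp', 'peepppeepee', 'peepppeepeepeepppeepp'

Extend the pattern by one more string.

peepppeepeepeepppeepppeepppeepeepeepppeepee

Applying the rule to each of the 21 symbols of peepppeepeepeepppeepp gives the pieces pee p p pee pee pee p p pee p p pee p p pee pee pee p p pee pee, which concatenate to the answer.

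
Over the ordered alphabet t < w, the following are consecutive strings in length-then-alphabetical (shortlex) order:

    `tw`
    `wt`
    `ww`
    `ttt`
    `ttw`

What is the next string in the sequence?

Treat ttw as a base-2 numeral over the given alphabet and add one, carrying through any trailing w's.

twt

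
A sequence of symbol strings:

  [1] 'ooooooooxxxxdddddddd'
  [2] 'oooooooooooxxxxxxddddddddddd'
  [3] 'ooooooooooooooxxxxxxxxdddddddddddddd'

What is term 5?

Each string has the form o^{3n+2} x^{2n} d^{3n+2}, where the shown terms are n = 2, 3, 4.
Setting n = 6 gives 20, 12, 20 characters in each block.

ooooooooooooooooooooxxxxxxxxxxxxdddddddddddddddddddd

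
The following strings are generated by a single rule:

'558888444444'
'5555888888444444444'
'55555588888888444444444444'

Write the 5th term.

5555555555888888888888444444444444444444

Each string has the form 5^{2n-2} 8^{2n} 4^{3n}, where the shown terms are n = 2, 3, 4.
Setting n = 6 gives 10, 12, 18 characters in each block.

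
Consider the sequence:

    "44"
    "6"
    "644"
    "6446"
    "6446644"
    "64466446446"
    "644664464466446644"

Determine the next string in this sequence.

Each term (from the third on) is the previous term followed by the one before it: term 3 = 6·44 = 644.
Continuing: 644664464466446644 · 64466446446 gives term 8.

64466446446644664464466446446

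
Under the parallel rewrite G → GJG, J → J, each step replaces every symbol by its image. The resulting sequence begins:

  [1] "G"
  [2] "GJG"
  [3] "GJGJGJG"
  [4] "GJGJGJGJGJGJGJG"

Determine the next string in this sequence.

GJGJGJGJGJGJGJGJGJGJGJGJGJGJGJG

Replace each of the 15 characters of GJGJGJGJGJGJGJG in place — GJG J GJG J GJG J GJG J GJG J GJG J GJG J GJG — and concatenate.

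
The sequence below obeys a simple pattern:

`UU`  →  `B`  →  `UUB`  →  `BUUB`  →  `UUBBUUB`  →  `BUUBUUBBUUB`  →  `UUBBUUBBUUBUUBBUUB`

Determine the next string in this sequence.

This is a Fibonacci-style word recurrence s(k) = s(k−2)·s(k−1): e.g. UU·B = UUB.
So term 8 is BUUBUUBBUUB·UUBBUUBBUUBUUBBUUB.

BUUBUUBBUUBUUBBUUBBUUBUUBBUUB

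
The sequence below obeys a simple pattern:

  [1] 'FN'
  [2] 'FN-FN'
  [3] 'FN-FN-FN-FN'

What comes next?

FN-FN-FN-FN-FN-FN-FN-FN

s(k+1) = s(k)·-·s(k) — each term doubles the last with '-' between the halves.
One more doubling of FN-FN-FN-FN gives the answer.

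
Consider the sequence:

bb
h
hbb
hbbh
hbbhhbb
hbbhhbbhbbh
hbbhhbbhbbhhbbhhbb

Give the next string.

From term 3 onward, concatenate the last term with the second-to-last: h·bb = hbb, hbb·h = hbbh, …
So term 8 is hbbhhbbhbbhhbbhhbb·hbbhhbbhbbh.

hbbhhbbhbbhhbbhhbbhbbhhbbhbbh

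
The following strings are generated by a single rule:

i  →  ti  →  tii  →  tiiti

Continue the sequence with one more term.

From term 3 onward, concatenate the last term with the second-to-last: ti·i = tii, tii·ti = tiiti, …
So term 5 is tiiti·tii.

tiititii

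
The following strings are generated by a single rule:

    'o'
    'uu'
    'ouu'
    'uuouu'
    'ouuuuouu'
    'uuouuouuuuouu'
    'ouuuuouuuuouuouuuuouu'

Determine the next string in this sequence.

uuouuouuuuouuouuuuouuuuouuouuuuouu

From term 3 onward, concatenate the second-to-last term with the last: o·uu = ouu, uu·ouu = uuouu, …
The next term joins uuouuouuuuouu and ouuuuouuuuouuouuuuouu.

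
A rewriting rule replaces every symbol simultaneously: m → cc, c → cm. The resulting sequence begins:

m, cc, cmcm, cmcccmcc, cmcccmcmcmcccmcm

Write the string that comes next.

Rewriting the 16 symbols of cmcccmcmcmcccmcm one by one yields cm cc cm cm cm cc cm cc cm cc cm cm cm cc cm cc; concatenated:

cmcccmcmcmcccmcccmcccmcmcmcccmcc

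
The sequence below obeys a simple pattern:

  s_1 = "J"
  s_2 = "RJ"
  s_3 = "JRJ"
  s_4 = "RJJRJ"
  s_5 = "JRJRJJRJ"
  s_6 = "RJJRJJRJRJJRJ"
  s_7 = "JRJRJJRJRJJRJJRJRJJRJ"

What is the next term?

From term 3 onward, concatenate the second-to-last term with the last: J·RJ = JRJ, RJ·JRJ = RJJRJ, …
So term 8 is RJJRJJRJRJJRJ·JRJRJJRJRJJRJJRJRJJRJ.

RJJRJJRJRJJRJJRJRJJRJRJJRJJRJRJJRJ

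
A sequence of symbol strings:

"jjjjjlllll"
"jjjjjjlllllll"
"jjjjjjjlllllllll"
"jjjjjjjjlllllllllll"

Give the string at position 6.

Reading off run lengths: j runs 5, 6, 7, 8; l runs 5, 7, 9, 11 — each is linear in n, where the shown terms are n = 3, 4, 5, 6.
Setting n = 8 gives 10, 15 characters in each block.

jjjjjjjjjjlllllllllllllll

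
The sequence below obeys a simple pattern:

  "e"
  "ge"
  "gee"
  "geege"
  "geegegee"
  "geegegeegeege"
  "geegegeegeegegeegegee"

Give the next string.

geegegeegeegegeegegeegeegegeegeege

From term 3 onward, concatenate the last term with the second-to-last: ge·e = gee, gee·ge = geege, …
Continuing: geegegeegeegegeegegee · geegegeegeege gives term 8.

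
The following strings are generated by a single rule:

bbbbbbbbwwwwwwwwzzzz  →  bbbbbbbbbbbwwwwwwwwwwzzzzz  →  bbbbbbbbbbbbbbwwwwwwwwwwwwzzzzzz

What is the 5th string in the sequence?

Each string has the form b^{3n-1} w^{2n+2} z^{n+1}, where the shown terms are n = 3, 4, 5.
Setting n = 7 gives 20, 16, 8 characters in each block.

bbbbbbbbbbbbbbbbbbbbwwwwwwwwwwwwwwwwzzzzzzzz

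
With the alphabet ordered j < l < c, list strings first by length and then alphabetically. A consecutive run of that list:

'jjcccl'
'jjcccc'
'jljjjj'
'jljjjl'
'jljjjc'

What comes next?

jljjlj

Treat jljjjc as a base-3 numeral over the given alphabet and add one, carrying through any trailing c's.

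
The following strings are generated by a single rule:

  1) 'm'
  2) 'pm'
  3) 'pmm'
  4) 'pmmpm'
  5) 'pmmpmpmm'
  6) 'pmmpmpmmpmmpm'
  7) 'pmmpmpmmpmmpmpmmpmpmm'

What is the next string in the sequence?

Each term (from the third on) is the previous term followed by the one before it: term 3 = pm·m = pmm.
So term 8 is pmmpmpmmpmmpmpmmpmpmm·pmmpmpmmpmmpm.

pmmpmpmmpmmpmpmmpmpmmpmmpmpmmpmmpm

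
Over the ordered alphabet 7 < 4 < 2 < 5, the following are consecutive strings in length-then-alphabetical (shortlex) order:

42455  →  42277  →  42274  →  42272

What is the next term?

42275

Find the rightmost character of 42272 below 5, bump it to the next letter, and reset everything to its right to 7.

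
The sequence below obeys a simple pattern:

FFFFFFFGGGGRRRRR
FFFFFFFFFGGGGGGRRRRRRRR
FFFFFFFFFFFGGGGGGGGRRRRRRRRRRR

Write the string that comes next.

FFFFFFFFFFFFFGGGGGGGGGGRRRRRRRRRRRRRR

Term n consists of 2n+3 F's, followed by 2n G's, followed by 3n-1 R's, where the shown terms are n = 2, 3, 4.
For the next term, n = 5, so the run lengths are 13, 10, 14.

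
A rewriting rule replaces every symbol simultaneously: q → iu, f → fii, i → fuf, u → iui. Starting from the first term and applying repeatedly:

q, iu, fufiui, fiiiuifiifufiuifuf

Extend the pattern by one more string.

Replace each of the 18 characters of fiiiuifiifufiuifuf in place — fii fuf fuf fuf iui fuf fii fuf fuf fii iui fii fuf iui fuf fii iui fii — and concatenate.

fiifuffuffufiuifuffiifuffuffiiiuifiifufiuifuffiiiuifii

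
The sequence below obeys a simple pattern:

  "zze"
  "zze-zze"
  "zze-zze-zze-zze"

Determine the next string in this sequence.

zze-zze-zze-zze-zze-zze-zze-zze

Each string is two copies of the previous one joined by '-'.
So the next term is two copies of zze-zze-zze-zze with '-' between the halves.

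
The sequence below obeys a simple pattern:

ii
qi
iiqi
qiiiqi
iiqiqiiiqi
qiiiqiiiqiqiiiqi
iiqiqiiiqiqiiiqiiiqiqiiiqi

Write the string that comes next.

Each term (from the third on) is the two preceding terms concatenated in order: term 3 = ii·qi = iiqi.
Continuing: qiiiqiiiqiqiiiqi · iiqiqiiiqiqiiiqiiiqiqiiiqi gives term 8.

qiiiqiiiqiqiiiqiiiqiqiiiqiqiiiqiiiqiqiiiqi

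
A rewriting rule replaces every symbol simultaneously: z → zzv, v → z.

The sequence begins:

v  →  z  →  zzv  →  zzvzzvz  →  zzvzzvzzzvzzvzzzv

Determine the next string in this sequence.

zzvzzvzzzvzzvzzzvzzvzzvzzzvzzvzzzvzzvzzvz

φ(zzvzzvzzzvzzvzzzv) expands symbol-by-symbol to zzv zzv z zzv zzv z zzv zzv zzv z zzv zzv z zzv zzv zzv z; joining the 17 pieces gives the next term.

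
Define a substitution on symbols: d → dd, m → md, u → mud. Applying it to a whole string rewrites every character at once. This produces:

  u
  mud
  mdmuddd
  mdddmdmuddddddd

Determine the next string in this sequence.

mdddddddmdddmdmuddddddddddddddd

φ(mdddmdmuddddddd) expands symbol-by-symbol to md dd dd dd md dd md mud dd dd dd dd dd dd dd; joining the 15 pieces gives the next term.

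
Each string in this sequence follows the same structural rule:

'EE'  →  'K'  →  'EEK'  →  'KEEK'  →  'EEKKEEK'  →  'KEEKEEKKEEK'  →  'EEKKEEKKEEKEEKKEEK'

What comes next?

KEEKEEKKEEKEEKKEEKKEEKEEKKEEK

Each term (from the third on) is the two preceding terms concatenated in order: term 3 = EE·K = EEK.
So term 8 is KEEKEEKKEEK·EEKKEEKKEEKEEKKEEK.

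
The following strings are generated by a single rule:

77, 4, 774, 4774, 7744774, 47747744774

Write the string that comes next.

This is a Fibonacci-style word recurrence s(k) = s(k−2)·s(k−1): e.g. 77·4 = 774.
So term 7 is 7744774·47747744774.

774477447747744774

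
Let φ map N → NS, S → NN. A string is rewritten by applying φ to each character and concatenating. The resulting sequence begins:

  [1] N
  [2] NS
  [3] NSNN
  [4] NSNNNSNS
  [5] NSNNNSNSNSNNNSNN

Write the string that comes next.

φ(NSNNNSNSNSNNNSNN) expands symbol-by-symbol to NS NN NS NS NS NN NS NN NS NN NS NS NS NN NS NS; joining the 16 pieces gives the next term.

NSNNNSNSNSNNNSNNNSNNNSNSNSNNNSNS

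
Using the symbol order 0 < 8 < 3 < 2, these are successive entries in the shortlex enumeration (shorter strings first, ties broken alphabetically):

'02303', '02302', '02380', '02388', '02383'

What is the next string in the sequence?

The successor of 02383 increments the rightmost position that isn't already 2 and resets every position after it to 0.

02382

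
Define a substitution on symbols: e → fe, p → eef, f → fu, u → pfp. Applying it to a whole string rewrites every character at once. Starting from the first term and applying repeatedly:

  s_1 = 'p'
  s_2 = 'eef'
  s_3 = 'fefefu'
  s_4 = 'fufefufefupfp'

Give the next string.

fupfpfufefupfpfufefupfpeeffueef

φ(fufefufefupfp) expands symbol-by-symbol to fu pfp fu fe fu pfp fu fe fu pfp eef fu eef; joining the 13 pieces gives the next term.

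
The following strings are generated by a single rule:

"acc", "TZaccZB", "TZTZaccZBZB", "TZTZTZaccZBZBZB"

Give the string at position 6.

TZTZTZTZTZaccZBZBZBZBZB

s(k+1) = TZ·s(k)·ZB, so each term gains TZ as a prefix and ZB as a suffix.
From TZTZTZaccZBZBZB, 2 further steps: TZTZTZaccZBZBZB → TZTZTZTZaccZBZBZBZB → (answer).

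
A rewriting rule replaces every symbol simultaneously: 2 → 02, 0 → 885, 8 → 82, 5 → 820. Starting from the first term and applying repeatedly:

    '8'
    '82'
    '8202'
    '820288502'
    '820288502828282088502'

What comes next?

φ(820288502828282088502) expands symbol-by-symbol to 82 02 885 02 82 82 820 885 02 82 02 82 02 82 02 885 82 82 820 885 02; joining the 21 pieces gives the next term.

820288502828282088502820282028202885828282088502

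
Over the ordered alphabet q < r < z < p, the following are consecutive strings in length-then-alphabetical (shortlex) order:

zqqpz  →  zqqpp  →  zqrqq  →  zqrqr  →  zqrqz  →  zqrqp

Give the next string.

The successor of zqrqp increments the rightmost position that isn't already p and resets every position after it to q.

zqrrq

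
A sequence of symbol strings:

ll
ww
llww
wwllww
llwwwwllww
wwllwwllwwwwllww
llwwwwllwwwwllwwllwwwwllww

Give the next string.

wwllwwllwwwwllwwllwwwwllwwwwllwwllwwwwllww

Each term (from the third on) is the two preceding terms concatenated in order: term 3 = ll·ww = llww.
So term 8 is wwllwwllwwwwllww·llwwwwllwwwwllwwllwwwwllww.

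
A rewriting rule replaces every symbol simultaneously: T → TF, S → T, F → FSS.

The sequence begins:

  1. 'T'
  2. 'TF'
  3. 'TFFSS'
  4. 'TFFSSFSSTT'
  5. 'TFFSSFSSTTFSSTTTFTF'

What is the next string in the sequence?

Applying the rule to each of the 19 symbols of TFFSSFSSTTFSSTTTFTF gives the pieces TF FSS FSS T T FSS T T TF TF FSS T T TF TF TF FSS TF FSS, which concatenate to the answer.

TFFSSFSSTTFSSTTTFTFFSSTTTFTFTFFSSTFFSS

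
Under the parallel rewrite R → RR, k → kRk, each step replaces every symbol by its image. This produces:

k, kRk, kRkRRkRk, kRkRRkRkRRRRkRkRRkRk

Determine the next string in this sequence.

Rewriting the 20 symbols of kRkRRkRkRRRRkRkRRkRk one by one yields kRk RR kRk RR RR kRk RR kRk RR RR RR RR kRk RR kRk RR RR kRk RR kRk; concatenated:

kRkRRkRkRRRRkRkRRkRkRRRRRRRRkRkRRkRkRRRRkRkRRkRk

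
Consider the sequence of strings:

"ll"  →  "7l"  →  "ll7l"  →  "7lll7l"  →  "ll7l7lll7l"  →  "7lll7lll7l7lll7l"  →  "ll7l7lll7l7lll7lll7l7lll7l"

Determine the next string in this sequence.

7lll7lll7l7lll7lll7l7lll7l7lll7lll7l7lll7l

From term 3 onward, concatenate the second-to-last term with the last: ll·7l = ll7l, 7l·ll7l = 7lll7l, …
Continuing: 7lll7lll7l7lll7l · ll7l7lll7l7lll7lll7l7lll7l gives term 8.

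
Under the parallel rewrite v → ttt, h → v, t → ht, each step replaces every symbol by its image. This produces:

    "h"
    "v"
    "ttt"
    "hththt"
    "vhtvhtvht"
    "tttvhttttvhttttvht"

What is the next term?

Applying the rule to each of the 18 symbols of tttvhttttvhttttvht gives the pieces ht ht ht ttt v ht ht ht ht ttt v ht ht ht ht ttt v ht, which concatenate to the answer.

hththttttvhthththttttvhthththttttvht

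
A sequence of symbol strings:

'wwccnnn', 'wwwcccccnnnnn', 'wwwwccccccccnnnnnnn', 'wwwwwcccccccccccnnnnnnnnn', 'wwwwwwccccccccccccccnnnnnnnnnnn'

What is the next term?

wwwwwwwcccccccccccccccccnnnnnnnnnnnnn

Term n consists of n+1 w's, followed by 3n-1 c's, followed by 2n+1 n's (n = 1, 2, …).
Setting n = 6 gives 7, 17, 13 characters in each block.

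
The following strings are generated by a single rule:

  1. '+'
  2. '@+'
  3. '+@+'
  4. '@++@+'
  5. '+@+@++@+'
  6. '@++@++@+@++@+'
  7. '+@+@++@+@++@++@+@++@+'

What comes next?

@++@++@+@++@++@+@++@+@++@++@+@++@+

Each term (from the third on) is the two preceding terms concatenated in order: term 3 = +·@+ = +@+.
Continuing: @++@++@+@++@+ · +@+@++@+@++@++@+@++@+ gives term 8.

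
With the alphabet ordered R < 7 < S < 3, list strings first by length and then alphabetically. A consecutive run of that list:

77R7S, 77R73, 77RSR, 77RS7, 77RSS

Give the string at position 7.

Continuing the enumeration 2 steps past 77RSS: 77RSS → 77RS3 → (answer).

77R3R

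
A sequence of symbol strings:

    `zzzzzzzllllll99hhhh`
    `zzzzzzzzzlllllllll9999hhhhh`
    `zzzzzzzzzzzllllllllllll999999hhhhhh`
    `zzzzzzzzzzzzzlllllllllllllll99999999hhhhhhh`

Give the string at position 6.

zzzzzzzzzzzzzzzzzlllllllllllllllllllll999999999999hhhhhhhhh

The n-th term is 2n+3 z's then 3n l's then 2n-2 9's then n+2 h's, where the shown terms are n = 2, 3, 4, 5.
For term 6, n = 7, so the run lengths are 17, 21, 12, 9.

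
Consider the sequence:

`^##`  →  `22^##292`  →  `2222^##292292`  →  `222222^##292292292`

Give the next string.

Each term wraps the previous one in 22 on the left and 292 on the right.
One more step from 222222^##292292292 gives the answer.

22222222^##292292292292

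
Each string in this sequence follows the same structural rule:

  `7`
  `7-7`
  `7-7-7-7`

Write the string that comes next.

Every step duplicates the string with '-' between the halves.
Doubling 7-7-7-7 with '-' between the halves:

7-7-7-7-7-7-7-7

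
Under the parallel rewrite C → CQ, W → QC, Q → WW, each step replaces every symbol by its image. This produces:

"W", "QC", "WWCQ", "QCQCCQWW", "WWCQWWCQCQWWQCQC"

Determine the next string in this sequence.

QCQCCQWWQCQCCQWWCQWWQCQCWWCQWWCQ

φ(WWCQWWCQCQWWQCQC) expands symbol-by-symbol to QC QC CQ WW QC QC CQ WW CQ WW QC QC WW CQ WW CQ; joining the 16 pieces gives the next term.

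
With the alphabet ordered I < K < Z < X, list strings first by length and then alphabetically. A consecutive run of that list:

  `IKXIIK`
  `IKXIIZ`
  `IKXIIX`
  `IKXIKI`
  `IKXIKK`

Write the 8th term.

IKXIZI

Stepping forward 3 times from IKXIKK: IKXIKK → IKXIKZ → IKXIKX, then the target.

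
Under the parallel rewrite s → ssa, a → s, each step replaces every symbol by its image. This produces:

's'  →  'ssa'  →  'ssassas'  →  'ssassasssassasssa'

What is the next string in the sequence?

Rewriting the 17 symbols of ssassasssassasssa one by one yields ssa ssa s ssa ssa s ssa ssa ssa s ssa ssa s ssa ssa ssa s; concatenated:

ssassasssassasssassassasssassasssassassas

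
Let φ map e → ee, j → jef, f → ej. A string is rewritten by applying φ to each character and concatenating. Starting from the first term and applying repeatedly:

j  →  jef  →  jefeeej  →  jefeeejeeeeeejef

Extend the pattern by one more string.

Replace each of the 16 characters of jefeeejeeeeeejef in place — jef ee ej ee ee ee jef ee ee ee ee ee ee jef ee ej — and concatenate.

jefeeejeeeeeejefeeeeeeeeeeeejefeeej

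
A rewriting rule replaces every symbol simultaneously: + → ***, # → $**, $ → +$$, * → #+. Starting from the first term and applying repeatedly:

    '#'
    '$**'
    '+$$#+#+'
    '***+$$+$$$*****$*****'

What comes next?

Applying the rule to each of the 21 symbols of ***+$$+$$$*****$***** gives the pieces #+ #+ #+ *** +$$ +$$ *** +$$ +$$ +$$ #+ #+ #+ #+ #+ +$$ #+ #+ #+ #+ #+, which concatenate to the answer.

#+#+#+***+$$+$$***+$$+$$+$$#+#+#+#+#++$$#+#+#+#+#+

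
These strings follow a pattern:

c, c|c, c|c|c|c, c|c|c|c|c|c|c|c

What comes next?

c|c|c|c|c|c|c|c|c|c|c|c|c|c|c|c

Each string is two copies of the previous one joined by '|'.
One more doubling of c|c|c|c|c|c|c|c gives the answer.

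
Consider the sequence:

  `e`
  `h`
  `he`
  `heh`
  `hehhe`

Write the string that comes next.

hehheheh

This is a Fibonacci-style word recurrence s(k) = s(k−1)·s(k−2): e.g. h·e = he.
Continuing: hehhe · heh gives term 6.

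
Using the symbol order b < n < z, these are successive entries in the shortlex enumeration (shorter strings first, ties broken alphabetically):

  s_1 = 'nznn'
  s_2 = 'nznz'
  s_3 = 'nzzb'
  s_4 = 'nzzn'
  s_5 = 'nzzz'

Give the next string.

Find the rightmost character of nzzz below z, bump it to the next letter, and reset everything to its right to b.

zbbb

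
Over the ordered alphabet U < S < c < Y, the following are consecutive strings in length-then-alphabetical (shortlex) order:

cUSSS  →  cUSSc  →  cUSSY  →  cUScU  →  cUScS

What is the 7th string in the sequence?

Continuing the enumeration 2 steps past cUScS: cUScS → cUScc → (answer).

cUScY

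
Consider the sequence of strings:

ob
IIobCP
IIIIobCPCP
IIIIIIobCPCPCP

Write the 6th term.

Every step adds II to the front and CP to the end of the previous string.
From IIIIIIobCPCPCP, 2 further steps: IIIIIIobCPCPCP → IIIIIIIIobCPCPCPCP → (answer).

IIIIIIIIIIobCPCPCPCPCP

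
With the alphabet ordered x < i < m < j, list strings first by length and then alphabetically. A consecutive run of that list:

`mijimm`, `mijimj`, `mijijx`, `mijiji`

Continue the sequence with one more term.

Treat mijiji as a base-4 numeral over the given alphabet and add one, carrying through any trailing j's.

mijijm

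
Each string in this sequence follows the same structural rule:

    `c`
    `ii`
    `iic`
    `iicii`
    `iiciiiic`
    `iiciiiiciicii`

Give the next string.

This is a Fibonacci-style word recurrence s(k) = s(k−1)·s(k−2): e.g. ii·c = iic.
The next term joins iiciiiiciicii and iiciiiic.

iiciiiiciiciiiiciiiic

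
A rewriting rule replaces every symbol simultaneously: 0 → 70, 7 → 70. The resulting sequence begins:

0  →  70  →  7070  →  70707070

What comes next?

7070707070707070

Rewriting each symbol of 70707070: 7→70, 0→70, 7→70, 0→70, 7→70, 0→70, 7→70, 0→70, which concatenates to 70 70 70 70 70 70 70 70.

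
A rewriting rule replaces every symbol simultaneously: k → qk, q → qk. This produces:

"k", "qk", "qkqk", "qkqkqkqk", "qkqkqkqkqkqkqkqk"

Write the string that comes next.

qkqkqkqkqkqkqkqkqkqkqkqkqkqkqkqk

Replace each of the 16 characters of qkqkqkqkqkqkqkqk in place — qk qk qk qk qk qk qk qk qk qk qk qk qk qk qk qk — and concatenate.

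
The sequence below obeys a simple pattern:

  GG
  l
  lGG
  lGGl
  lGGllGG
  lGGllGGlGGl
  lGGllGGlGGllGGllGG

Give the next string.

lGGllGGlGGllGGllGGlGGllGGlGGl

This is a Fibonacci-style word recurrence s(k) = s(k−1)·s(k−2): e.g. l·GG = lGG.
Continuing: lGGllGGlGGllGGllGG · lGGllGGlGGl gives term 8.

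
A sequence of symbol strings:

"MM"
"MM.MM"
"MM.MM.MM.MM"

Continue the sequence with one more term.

Each string is two copies of the previous one joined by '.'.
Doubling MM.MM.MM.MM with '.' between the halves:

MM.MM.MM.MM.MM.MM.MM.MM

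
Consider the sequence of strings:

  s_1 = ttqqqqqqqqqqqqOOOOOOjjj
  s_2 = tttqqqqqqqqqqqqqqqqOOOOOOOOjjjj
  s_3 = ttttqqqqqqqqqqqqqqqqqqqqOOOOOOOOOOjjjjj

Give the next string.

The n-th term is n-1 t's then 4n q's then 2n O's then n j's, where the shown terms are n = 3, 4, 5.
For the next term, n = 6, so the run lengths are 5, 24, 12, 6.

tttttqqqqqqqqqqqqqqqqqqqqqqqqOOOOOOOOOOOOjjjjjj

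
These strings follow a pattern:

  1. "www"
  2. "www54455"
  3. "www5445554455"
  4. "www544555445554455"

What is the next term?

Each term is the previous one with 54455 appended.
One more step from www544555445554455 gives the answer.

www54455544555445554455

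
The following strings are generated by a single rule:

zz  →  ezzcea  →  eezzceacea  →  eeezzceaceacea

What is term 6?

eeeeezzceaceaceaceacea

Each term wraps the previous one in e on the left and cea on the right.
From eeezzceaceacea, 2 further steps: eeezzceaceacea → eeeezzceaceaceacea → (answer).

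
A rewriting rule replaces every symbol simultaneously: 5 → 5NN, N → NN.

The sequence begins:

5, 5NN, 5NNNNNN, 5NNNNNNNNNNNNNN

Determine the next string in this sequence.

5NNNNNNNNNNNNNNNNNNNNNNNNNNNNNN

Replace each of the 15 characters of 5NNNNNNNNNNNNNN in place — 5NN NN NN NN NN NN NN NN NN NN NN NN NN NN NN — and concatenate.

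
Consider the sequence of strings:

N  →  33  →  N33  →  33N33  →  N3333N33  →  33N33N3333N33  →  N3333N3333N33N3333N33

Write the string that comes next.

This is a Fibonacci-style word recurrence s(k) = s(k−2)·s(k−1): e.g. N·33 = N33.
Continuing: 33N33N3333N33 · N3333N3333N33N3333N33 gives term 8.

33N33N3333N33N3333N3333N33N3333N33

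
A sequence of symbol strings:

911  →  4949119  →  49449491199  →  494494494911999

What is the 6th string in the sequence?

49449449449449491199999

Every step adds 494 to the front and 9 to the end of the previous string.
From 494494494911999, 2 further steps: 494494494911999 → 4944944944949119999 → (answer).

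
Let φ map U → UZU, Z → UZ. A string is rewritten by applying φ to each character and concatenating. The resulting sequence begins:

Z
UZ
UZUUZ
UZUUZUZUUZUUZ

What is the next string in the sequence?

Rewriting the 13 symbols of UZUUZUZUUZUUZ one by one yields UZU UZ UZU UZU UZ UZU UZ UZU UZU UZ UZU UZU UZ; concatenated:

UZUUZUZUUZUUZUZUUZUZUUZUUZUZUUZUUZ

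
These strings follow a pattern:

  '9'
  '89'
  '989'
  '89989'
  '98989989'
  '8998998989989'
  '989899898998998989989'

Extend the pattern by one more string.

8998998989989989899898998998989989

Each term (from the third on) is the two preceding terms concatenated in order: term 3 = 9·89 = 989.
So term 8 is 8998998989989·989899898998998989989.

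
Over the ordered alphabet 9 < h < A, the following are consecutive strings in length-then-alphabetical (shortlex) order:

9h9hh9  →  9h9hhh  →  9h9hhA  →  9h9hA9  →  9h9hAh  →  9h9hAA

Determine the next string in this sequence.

Treat 9h9hAA as a base-3 numeral over the given alphabet and add one, carrying through any trailing A's.

9h9A99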